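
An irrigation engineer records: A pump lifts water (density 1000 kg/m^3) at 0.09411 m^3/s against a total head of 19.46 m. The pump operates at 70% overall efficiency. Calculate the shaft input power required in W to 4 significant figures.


Approach: apply hydraulic power then efficiency conversion, P = rho*g*Q*H; P_in = P/eta.
Step 1 — hydraulic power (P = rho*g*Q*H):
  P = 1000 * 9.81 * 0.09411 * 19.46 = 17965.8 W
Step 2 — input power: P_in = P/eta = 17965.8 / 0.7 = 25670 W
Therefore the shaft input power required = 25670 W.


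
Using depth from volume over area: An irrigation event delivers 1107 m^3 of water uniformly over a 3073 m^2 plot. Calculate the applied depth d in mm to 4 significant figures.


Approach: apply depth from volume over area, d = (V/A)*1000.
d = (1107 / 3073) * 1000 = 360.2 mm
Therefore the applied depth d = 360.2 mm.


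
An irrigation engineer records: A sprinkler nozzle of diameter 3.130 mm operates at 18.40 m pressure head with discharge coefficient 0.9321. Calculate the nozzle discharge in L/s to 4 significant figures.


Approach: apply the orifice equation, Q = Cd*A*sqrt(2*g*h), A = pi*(d/2)^2.
A = pi*(3.130e-3/2)^2 = 7.69447e-06 m^2
Q = 0.9321 * 7.69447e-06 * sqrt(2*9.81*18.40) * 1000 = 0.1363 L/s
Therefore the nozzle discharge = 0.1363 L/s.


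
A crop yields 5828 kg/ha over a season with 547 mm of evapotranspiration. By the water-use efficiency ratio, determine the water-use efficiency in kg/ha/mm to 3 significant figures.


Approach: apply the water-use efficiency ratio, WUE = yield/ET.
WUE = 5828 / 547 = 10.7 kg/ha/mm
Therefore the water-use efficiency = 10.7 kg/ha/mm.


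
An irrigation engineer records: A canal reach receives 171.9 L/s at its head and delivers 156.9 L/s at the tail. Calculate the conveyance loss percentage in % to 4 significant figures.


Approach: apply the conveyance loss ratio, loss% = ((Q_head - Q_tail)/Q_head)*100.
loss = ((171.9 - 156.9)/171.9)*100 = 8.726 %
Therefore the conveyance loss percentage = 8.726 %.


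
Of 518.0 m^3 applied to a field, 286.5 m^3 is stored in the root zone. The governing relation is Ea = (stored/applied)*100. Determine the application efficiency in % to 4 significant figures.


Ea = (286.5/518.0)*100 = 55.31 %
Therefore the application efficiency = 55.31 %.


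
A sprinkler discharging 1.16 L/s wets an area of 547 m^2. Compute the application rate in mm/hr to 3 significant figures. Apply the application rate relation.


Approach: apply the application rate relation, rate = (Q/A)*3600.
rate = (1.16 / 547) * 3600 = 7.63 mm/hr
Therefore the application rate = 7.63 mm/hr.


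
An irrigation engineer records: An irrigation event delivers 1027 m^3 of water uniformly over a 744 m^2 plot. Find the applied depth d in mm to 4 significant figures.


Approach: apply depth from volume over area, d = (V/A)*1000.
d = (1027 / 744) * 1000 = 1380 mm
Therefore the applied depth d = 1380 mm.


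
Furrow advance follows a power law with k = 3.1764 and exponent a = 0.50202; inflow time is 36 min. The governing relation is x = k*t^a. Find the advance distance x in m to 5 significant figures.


x = 3.1764 * 36^0.50202 = 19.197 m
Therefore the advance distance x = 19.197 m.


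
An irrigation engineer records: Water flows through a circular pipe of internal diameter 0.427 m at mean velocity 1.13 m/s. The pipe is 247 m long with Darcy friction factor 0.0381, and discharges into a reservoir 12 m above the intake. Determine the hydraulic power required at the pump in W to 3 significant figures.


Approach: apply continuity + Darcy-Weisbach + hydraulic power, Q = A*v; hf = f*(L/D)*(v^2/(2g)); H = static + hf; P = rho*g*Q*H.
Step 1 — flow rate (continuity, Q = A*v):
  A = pi*(0.427/2)^2 = 0.14320 m^2
  Q = 0.14320 * 1.13 = 0.16182 m^3/s
Step 2 — friction head loss (Darcy-Weisbach):
  hf = 0.0381 * (247/0.427) * (1.13^2 / (2*9.81))
  hf = 1.4343 m
Step 3 — total head: H = 12 + 1.4343 = 13.434 m
Step 4 — hydraulic power (P = rho*g*Q*H):
  P = 1000 * 9.81 * 0.16182 * 13.434 = 21300 W
Therefore the hydraulic power required at the pump = 21300 W.


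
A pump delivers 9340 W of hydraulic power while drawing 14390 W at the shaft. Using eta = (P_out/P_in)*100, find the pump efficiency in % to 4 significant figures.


eta = (9340 / 14390) * 100 = 64.91 %
Therefore the pump efficiency = 64.91 %.


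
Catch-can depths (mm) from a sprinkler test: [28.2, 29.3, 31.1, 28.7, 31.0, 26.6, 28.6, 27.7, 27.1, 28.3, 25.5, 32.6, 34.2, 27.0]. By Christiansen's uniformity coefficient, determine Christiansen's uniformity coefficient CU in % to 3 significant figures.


Approach: apply Christiansen's uniformity coefficient, CU = (1 - mean_abs_deviation/mean)*100.
mean = 28.993 mm
mean |d_i - mean| = 1.8908 mm
CU = (1 - 1.8908/28.993)*100 = 93.5 %
Therefore Christiansen's uniformity coefficient CU = 93.5 %.


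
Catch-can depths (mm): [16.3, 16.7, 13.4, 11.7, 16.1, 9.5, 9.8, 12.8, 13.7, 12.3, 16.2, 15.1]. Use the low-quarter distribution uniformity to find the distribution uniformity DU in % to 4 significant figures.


Approach: apply the low-quarter distribution uniformity, DU = (mean of lowest quarter of readings / overall mean)*100.
sorted lowest 3 of 12: [9.5, 9.8, 11.7] -> mean = 10.3333 mm
overall mean = 13.6333 mm
DU = (10.3333/13.6333)*100 = 75.79 %
Therefore the distribution uniformity DU = 75.79 %.


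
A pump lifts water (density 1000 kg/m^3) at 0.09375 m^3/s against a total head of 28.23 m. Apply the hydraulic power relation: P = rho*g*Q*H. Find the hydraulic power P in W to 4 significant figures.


P = 1000 * 9.81 * 0.09375 * 28.23 = 25960 W
Therefore the hydraulic power P = 25960 W.


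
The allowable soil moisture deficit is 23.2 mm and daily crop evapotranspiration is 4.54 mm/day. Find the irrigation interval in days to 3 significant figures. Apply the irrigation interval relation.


Approach: apply the irrigation interval relation, interval = SMD / ETc.
interval = 23.2 / 4.54 = 5.11 days
Therefore the irrigation interval = 5.11 days.


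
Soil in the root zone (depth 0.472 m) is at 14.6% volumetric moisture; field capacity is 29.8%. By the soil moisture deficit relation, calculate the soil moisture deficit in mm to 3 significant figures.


Approach: apply the soil moisture deficit relation, SMD = (FC - theta)/100 * depth * 1000.
SMD = (29.8 - 14.6)/100 * 0.472 * 1000 = 71.7 mm
Therefore the soil moisture deficit = 71.7 mm.


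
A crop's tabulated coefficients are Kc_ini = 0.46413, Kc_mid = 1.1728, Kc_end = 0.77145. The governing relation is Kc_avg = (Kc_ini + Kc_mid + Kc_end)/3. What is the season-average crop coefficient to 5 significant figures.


Kc_avg = (0.46413 + 1.1728 + 0.77145)/3 = 0.80279
Therefore the season-average crop coefficient = 0.80279.


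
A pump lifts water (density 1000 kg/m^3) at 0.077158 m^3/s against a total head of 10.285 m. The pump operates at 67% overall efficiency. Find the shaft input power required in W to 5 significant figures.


Approach: apply hydraulic power then efficiency conversion, P = rho*g*Q*H; P_in = P/eta.
Step 1 — hydraulic power (P = rho*g*Q*H):
  P = 1000 * 9.81 * 0.077158 * 10.285 = 7784.922 W
Step 2 — input power: P_in = P/eta = 7784.922 / 0.67 = 11619 W
Therefore the shaft input power required = 11619 W.


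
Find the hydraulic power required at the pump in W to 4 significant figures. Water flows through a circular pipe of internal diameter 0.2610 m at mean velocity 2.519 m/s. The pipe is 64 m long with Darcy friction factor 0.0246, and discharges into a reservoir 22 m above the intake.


Approach: apply continuity + Darcy-Weisbach + hydraulic power, Q = A*v; hf = f*(L/D)*(v^2/(2g)); H = static + hf; P = rho*g*Q*H.
Step 1 — flow rate (continuity, Q = A*v):
  A = pi*(0.2610/2)^2 = 0.0535021 m^2
  Q = 0.0535021 * 2.519 = 0.134772 m^3/s
Step 2 — friction head loss (Darcy-Weisbach):
  hf = 0.0246 * (64/0.2610) * (2.519^2 / (2*9.81))
  hf = 1.95089 m
Step 3 — total head: H = 22 + 1.95089 = 23.9509 m
Step 4 — hydraulic power (P = rho*g*Q*H):
  P = 1000 * 9.81 * 0.134772 * 23.9509 = 31670 W
Therefore the hydraulic power required at the pump = 31670 W.


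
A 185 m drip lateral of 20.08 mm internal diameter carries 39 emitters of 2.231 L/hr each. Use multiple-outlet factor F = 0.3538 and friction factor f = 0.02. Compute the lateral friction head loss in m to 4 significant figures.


Approach: apply Darcy-Weisbach with the multiple-outlet F-factor, Q = n*q/(3600*1000) m^3/s; v = Q/A; hf = F*f*(L/D)*(v^2/(2g)).
Q = 39*2.231/(3600*1000) = 2.41692e-05 m^3/s
A = pi*(20.08e-3/2)^2 = 3.16678e-04 m^2, so v = Q/A = 0.0763211 m/s
hf = 0.3538*0.02*(185/0.02008)*(0.0763211^2/(2*9.81)) = 0.01935 m
Therefore the lateral friction head loss = 0.01935 m.


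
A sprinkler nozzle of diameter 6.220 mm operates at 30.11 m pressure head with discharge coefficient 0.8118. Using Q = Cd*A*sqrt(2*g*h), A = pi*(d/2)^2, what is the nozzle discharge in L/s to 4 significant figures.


A = pi*(6.220e-3/2)^2 = 3.03858e-05 m^2
Q = 0.8118 * 3.03858e-05 * sqrt(2*9.81*30.11) * 1000 = 0.5995 L/s
Therefore the nozzle discharge = 0.5995 L/s.


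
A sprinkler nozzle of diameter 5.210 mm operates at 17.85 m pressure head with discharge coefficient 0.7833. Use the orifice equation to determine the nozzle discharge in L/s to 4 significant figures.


Approach: apply the orifice equation, Q = Cd*A*sqrt(2*g*h), A = pi*(d/2)^2.
A = pi*(5.210e-3/2)^2 = 2.13189e-05 m^2
Q = 0.7833 * 2.13189e-05 * sqrt(2*9.81*17.85) * 1000 = 0.3125 L/s
Therefore the nozzle discharge = 0.3125 L/s.


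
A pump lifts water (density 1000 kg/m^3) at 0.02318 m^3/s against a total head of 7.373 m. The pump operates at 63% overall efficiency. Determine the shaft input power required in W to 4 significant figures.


Approach: apply hydraulic power then efficiency conversion, P = rho*g*Q*H; P_in = P/eta.
Step 1 — hydraulic power (P = rho*g*Q*H):
  P = 1000 * 9.81 * 0.02318 * 7.373 = 1676.59 W
Step 2 — input power: P_in = P/eta = 1676.59 / 0.63 = 2661 W
Therefore the shaft input power required = 2661 W.


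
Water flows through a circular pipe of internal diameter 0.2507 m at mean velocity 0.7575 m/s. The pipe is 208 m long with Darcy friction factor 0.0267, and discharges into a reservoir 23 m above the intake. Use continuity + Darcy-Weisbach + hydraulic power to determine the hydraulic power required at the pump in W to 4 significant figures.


Approach: apply continuity + Darcy-Weisbach + hydraulic power, Q = A*v; hf = f*(L/D)*(v^2/(2g)); H = static + hf; P = rho*g*Q*H.
Step 1 — flow rate (continuity, Q = A*v):
  A = pi*(0.2507/2)^2 = 0.0493627 m^2
  Q = 0.0493627 * 0.7575 = 0.0373922 m^3/s
Step 2 — friction head loss (Darcy-Weisbach):
  hf = 0.0267 * (208/0.2507) * (0.7575^2 / (2*9.81))
  hf = 0.647868 m
Step 3 — total head: H = 23 + 0.647868 = 23.6479 m
Step 4 — hydraulic power (P = rho*g*Q*H):
  P = 1000 * 9.81 * 0.0373922 * 23.6479 = 8674 W
Therefore the hydraulic power required at the pump = 8674 W.


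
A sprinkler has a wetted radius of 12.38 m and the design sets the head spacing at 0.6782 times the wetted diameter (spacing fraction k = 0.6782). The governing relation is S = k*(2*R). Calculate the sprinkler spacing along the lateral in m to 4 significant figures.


S = 0.6782 * (2 * 12.38) = 16.79 m
Therefore the sprinkler spacing along the lateral = 16.79 m.


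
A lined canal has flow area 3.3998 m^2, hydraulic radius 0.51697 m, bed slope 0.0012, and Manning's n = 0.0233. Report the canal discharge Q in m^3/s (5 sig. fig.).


Approach: apply Manning's equation, Q = (1/n)*A*R^(2/3)*S^(1/2).
Q = (1/0.0233) * 3.3998 * 0.51697^(2/3) * 0.0012^(1/2) = 3.2559 m^3/s
Therefore the canal discharge Q = 3.2559 m^3/s.


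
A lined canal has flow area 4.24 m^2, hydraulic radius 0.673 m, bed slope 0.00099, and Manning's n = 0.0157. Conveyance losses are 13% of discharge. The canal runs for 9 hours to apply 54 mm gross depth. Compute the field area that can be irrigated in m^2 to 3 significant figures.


Approach: apply Manning's equation with a conveyance and depth budget, Q = (1/n)*A*R^(2/3)*S^(1/2); Q_field = Q*(1-loss); Area = Q_field*t/(d/1000).
Step 1 — canal discharge (Manning's equation):
  Q = (1/0.0157) * 4.24 * 0.673^(2/3) * 0.00099^(1/2) = 6.5257 m^3/s
Step 2 — delivered flow: Q_field = 6.5257*(1 - 13/100) = 5.6774 m^3/s
Step 3 — volume delivered: V = 5.6774 * 9*3600 = 183950 m^3
Step 4 — area served: A = V / (depth/1000) = 183950 / 0.054 = 3410000 m^2
Therefore the field area that can be irrigated = 3410000 m^2.


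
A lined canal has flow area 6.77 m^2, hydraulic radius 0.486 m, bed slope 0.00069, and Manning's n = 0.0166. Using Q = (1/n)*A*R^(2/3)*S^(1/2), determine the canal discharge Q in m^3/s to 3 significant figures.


Q = (1/0.0166) * 6.77 * 0.486^(2/3) * 0.00069^(1/2) = 6.62 m^3/s
Therefore the canal discharge Q = 6.62 m^3/s.


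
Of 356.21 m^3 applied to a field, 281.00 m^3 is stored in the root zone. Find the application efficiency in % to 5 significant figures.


Approach: apply the application efficiency ratio, Ea = (stored/applied)*100.
Ea = (281.00/356.21)*100 = 78.886 %
Therefore the application efficiency = 78.886 %.


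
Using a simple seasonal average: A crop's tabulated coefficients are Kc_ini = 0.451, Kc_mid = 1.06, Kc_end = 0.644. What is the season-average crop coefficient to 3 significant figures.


Approach: apply a simple seasonal average, Kc_avg = (Kc_ini + Kc_mid + Kc_end)/3.
Kc_avg = (0.451 + 1.06 + 0.644)/3 = 0.718
Therefore the season-average crop coefficient = 0.718.


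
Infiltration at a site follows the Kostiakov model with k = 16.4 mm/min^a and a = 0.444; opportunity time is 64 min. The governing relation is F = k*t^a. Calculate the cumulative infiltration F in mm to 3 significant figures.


F = 16.4 * 64^0.444 = 104 mm
Therefore the cumulative infiltration F = 104 mm.


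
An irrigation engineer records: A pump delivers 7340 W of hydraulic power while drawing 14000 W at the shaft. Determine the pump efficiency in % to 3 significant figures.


Approach: apply the efficiency ratio, eta = (P_out/P_in)*100.
eta = (7340 / 14000) * 100 = 52.4 %
Therefore the pump efficiency = 52.4 %.


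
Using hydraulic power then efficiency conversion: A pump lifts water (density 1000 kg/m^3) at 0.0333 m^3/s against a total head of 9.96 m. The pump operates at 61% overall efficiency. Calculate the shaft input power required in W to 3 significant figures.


Approach: apply hydraulic power then efficiency conversion, P = rho*g*Q*H; P_in = P/eta.
Step 1 — hydraulic power (P = rho*g*Q*H):
  P = 1000 * 9.81 * 0.0333 * 9.96 = 3253.7 W
Step 2 — input power: P_in = P/eta = 3253.7 / 0.61 = 5330 W
Therefore the shaft input power required = 5330 W.


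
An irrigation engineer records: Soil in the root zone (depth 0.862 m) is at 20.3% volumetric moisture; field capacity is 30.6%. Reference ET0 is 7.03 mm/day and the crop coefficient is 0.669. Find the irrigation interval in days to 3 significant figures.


Approach: apply soil-water budget scheduling, SMD = (FC-theta)/100*depth*1000; ETc = ET0*Kc; interval = SMD/ETc.
Step 1 — soil moisture deficit:
  SMD = (30.6 - 20.3)/100 * 0.862 * 1000 = 88.786 mm
Step 2 — daily crop ET (ETc = ET0*Kc):
  ETc = 7.03 * 0.669 = 4.7031 mm/day
Step 3 — irrigation interval (SMD/ETc):
  interval = 88.786 / 4.7031 = 18.9 days
Therefore the irrigation interval = 18.9 days.


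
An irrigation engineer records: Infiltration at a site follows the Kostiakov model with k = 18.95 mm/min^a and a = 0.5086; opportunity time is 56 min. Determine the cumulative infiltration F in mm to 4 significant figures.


Approach: apply the Kostiakov infiltration equation, F = k*t^a.
F = 18.95 * 56^0.5086 = 146.8 mm
Therefore the cumulative infiltration F = 146.8 mm.


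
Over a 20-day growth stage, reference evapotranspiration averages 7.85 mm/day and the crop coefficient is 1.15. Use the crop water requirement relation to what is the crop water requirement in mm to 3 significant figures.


Approach: apply the crop water requirement relation, CWR = ET0 * Kc * days.
CWR = 7.85 * 1.15 * 20 = 181 mm
Therefore the crop water requirement = 181 mm.


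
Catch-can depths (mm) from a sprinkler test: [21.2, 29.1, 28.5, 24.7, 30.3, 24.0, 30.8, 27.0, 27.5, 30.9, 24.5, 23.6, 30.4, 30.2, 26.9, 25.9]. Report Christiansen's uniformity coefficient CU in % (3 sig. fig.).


Approach: apply Christiansen's uniformity coefficient, CU = (1 - mean_abs_deviation/mean)*100.
mean = 27.219 mm
mean |d_i - mean| = 2.4938 mm
CU = (1 - 2.4938/27.219)*100 = 90.8 %
Therefore Christiansen's uniformity coefficient CU = 90.8 %.


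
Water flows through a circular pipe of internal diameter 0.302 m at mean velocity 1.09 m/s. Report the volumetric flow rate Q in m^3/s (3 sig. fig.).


Approach: apply the continuity equation for pipe flow, Q = A * v with A = pi*(D/2)^2.
A = pi*(0.302/2)^2 = 0.071631 m^2
Q = 0.071631 * 1.09 = 0.0781 m^3/s
Therefore the volumetric flow rate Q = 0.0781 m^3/s.


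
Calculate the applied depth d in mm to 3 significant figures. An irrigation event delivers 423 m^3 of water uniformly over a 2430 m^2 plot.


Approach: apply depth from volume over area, d = (V/A)*1000.
d = (423 / 2430) * 1000 = 174 mm
Therefore the applied depth d = 174 mm.


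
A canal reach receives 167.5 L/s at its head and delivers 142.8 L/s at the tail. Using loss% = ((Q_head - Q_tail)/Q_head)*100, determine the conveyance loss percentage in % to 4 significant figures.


loss = ((167.5 - 142.8)/167.5)*100 = 14.75 %
Therefore the conveyance loss percentage = 14.75 %.


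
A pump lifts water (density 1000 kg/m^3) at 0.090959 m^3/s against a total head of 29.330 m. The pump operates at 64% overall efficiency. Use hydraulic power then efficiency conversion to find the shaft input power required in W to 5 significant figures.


Approach: apply hydraulic power then efficiency conversion, P = rho*g*Q*H; P_in = P/eta.
Step 1 — hydraulic power (P = rho*g*Q*H):
  P = 1000 * 9.81 * 0.090959 * 29.330 = 26171.39 W
Step 2 — input power: P_in = P/eta = 26171.39 / 0.64 = 40893 W
Therefore the shaft input power required = 40893 W.


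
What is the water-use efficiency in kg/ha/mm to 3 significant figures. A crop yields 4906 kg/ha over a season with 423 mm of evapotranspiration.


Approach: apply the water-use efficiency ratio, WUE = yield/ET.
WUE = 4906 / 423 = 11.6 kg/ha/mm
Therefore the water-use efficiency = 11.6 kg/ha/mm.


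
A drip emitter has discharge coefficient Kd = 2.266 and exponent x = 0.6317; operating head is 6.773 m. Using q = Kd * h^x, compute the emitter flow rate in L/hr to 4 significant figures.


q = 2.266 * 6.773^0.6317 = 7.587 L/hr
Therefore the emitter flow rate = 7.587 L/hr.


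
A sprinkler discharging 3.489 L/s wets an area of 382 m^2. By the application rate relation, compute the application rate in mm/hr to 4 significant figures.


Approach: apply the application rate relation, rate = (Q/A)*3600.
rate = (3.489 / 382) * 3600 = 32.88 mm/hr
Therefore the application rate = 32.88 mm/hr.


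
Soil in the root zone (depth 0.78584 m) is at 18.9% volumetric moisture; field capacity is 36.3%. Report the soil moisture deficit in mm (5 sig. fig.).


Approach: apply the soil moisture deficit relation, SMD = (FC - theta)/100 * depth * 1000.
SMD = (36.3 - 18.9)/100 * 0.78584 * 1000 = 136.74 mm
Therefore the soil moisture deficit = 136.74 mm.


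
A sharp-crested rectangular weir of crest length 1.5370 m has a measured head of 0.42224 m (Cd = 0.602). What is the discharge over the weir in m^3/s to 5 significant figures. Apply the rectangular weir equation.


Approach: apply the rectangular weir equation, Q = (2/3)*Cd*L*sqrt(2g)*H^1.5.
Q = (2/3)*0.602*1.5370*sqrt(2*9.81)*0.42224^1.5 = 0.74967 m^3/s
Therefore the discharge over the weir = 0.74967 m^3/s.


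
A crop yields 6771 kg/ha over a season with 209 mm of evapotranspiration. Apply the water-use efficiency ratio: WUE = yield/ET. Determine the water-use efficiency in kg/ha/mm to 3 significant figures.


WUE = 6771 / 209 = 32.4 kg/ha/mm
Therefore the water-use efficiency = 32.4 kg/ha/mm.


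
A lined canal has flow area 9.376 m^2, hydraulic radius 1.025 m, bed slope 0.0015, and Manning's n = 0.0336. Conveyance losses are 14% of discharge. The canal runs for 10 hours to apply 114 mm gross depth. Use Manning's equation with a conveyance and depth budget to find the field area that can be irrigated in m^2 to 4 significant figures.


Approach: apply Manning's equation with a conveyance and depth budget, Q = (1/n)*A*R^(2/3)*S^(1/2); Q_field = Q*(1-loss); Area = Q_field*t/(d/1000).
Step 1 — canal discharge (Manning's equation):
  Q = (1/0.0336) * 9.376 * 1.025^(2/3) * 0.0015^(1/2) = 10.9868 m^3/s
Step 2 — delivered flow: Q_field = 10.9868*(1 - 14/100) = 9.44869 m^3/s
Step 3 — volume delivered: V = 9.44869 * 10*3600 = 340153 m^3
Step 4 — area served: A = V / (depth/1000) = 340153 / 0.114 = 2984000 m^2
Therefore the field area that can be irrigated = 2984000 m^2.


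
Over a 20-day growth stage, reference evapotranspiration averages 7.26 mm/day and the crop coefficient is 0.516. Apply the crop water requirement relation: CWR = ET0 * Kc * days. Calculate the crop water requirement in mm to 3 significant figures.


CWR = 7.26 * 0.516 * 20 = 74.9 mm
Therefore the crop water requirement = 74.9 mm.


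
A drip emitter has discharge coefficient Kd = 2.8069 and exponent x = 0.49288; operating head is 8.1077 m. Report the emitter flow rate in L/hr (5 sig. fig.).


Approach: apply the emitter characteristic equation, q = Kd * h^x.
q = 2.8069 * 8.1077^0.49288 = 7.8742 L/hr
Therefore the emitter flow rate = 7.8742 L/hr.


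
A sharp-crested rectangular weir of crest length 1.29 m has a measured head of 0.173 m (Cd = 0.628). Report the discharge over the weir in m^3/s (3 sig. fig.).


Approach: apply the rectangular weir equation, Q = (2/3)*Cd*L*sqrt(2g)*H^1.5.
Q = (2/3)*0.628*1.29*sqrt(2*9.81)*0.173^1.5 = 0.172 m^3/s
Therefore the discharge over the weir = 0.172 m^3/s.


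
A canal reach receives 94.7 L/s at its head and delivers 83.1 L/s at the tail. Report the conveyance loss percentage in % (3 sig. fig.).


Approach: apply the conveyance loss ratio, loss% = ((Q_head - Q_tail)/Q_head)*100.
loss = ((94.7 - 83.1)/94.7)*100 = 12.2 %
Therefore the conveyance loss percentage = 12.2 %.


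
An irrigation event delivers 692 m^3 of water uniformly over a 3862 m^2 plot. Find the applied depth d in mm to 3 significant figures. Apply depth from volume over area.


Approach: apply depth from volume over area, d = (V/A)*1000.
d = (692 / 3862) * 1000 = 179 mm
Therefore the applied depth d = 179 mm.


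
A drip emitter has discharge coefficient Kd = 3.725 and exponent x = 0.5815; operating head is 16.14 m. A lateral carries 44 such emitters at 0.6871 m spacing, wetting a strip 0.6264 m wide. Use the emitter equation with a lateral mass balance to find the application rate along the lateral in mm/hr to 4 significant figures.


Approach: apply the emitter equation with a lateral mass balance, q = Kd*h^x; Q = n*q; rate = Q/(n*spacing*width).
Step 1 — single emitter flow (q = Kd*h^x):
  q = 3.725 * 16.14^0.5815 = 18.7725 L/hr
Step 2 — total lateral flow: Q = 44 * 18.7725 = 825.990 L/hr
Step 3 — wetted area: A = 44 * 0.6871 * 0.6264 = 18.9376 m^2
Step 4 — application rate: Q/A = 825.990/18.9376 = 43.62 mm/hr
Therefore the application rate along the lateral = 43.62 mm/hr.


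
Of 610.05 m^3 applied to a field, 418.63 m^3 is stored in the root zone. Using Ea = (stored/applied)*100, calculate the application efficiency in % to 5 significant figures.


Ea = (418.63/610.05)*100 = 68.622 %
Therefore the application efficiency = 68.622 %.


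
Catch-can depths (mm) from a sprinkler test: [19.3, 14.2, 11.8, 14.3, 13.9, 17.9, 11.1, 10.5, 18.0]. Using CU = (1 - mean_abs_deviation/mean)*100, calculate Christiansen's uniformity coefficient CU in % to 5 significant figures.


mean = 14.55556 mm
mean |d_i - mean| = 2.562963 mm
CU = (1 - 2.562963/14.55556)*100 = 82.392 %
Therefore Christiansen's uniformity coefficient CU = 82.392 %.


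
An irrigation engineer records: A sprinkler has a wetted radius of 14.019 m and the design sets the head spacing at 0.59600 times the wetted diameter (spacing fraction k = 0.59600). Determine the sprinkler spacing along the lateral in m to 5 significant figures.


Approach: apply the sprinkler spacing rule (spacing as a fraction of wetted diameter), S = k*(2*R).
S = 0.59600 * (2 * 14.019) = 16.711 m
Therefore the sprinkler spacing along the lateral = 16.711 m.


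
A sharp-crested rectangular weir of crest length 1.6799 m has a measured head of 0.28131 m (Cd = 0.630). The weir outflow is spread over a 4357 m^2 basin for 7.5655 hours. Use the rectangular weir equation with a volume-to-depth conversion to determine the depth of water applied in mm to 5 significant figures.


Approach: apply the rectangular weir equation with a volume-to-depth conversion, Q = (2/3)*Cd*L*sqrt(2g)*H^1.5; d = Q*t/A * 1000.
Step 1 — weir discharge:
  Q = (2/3)*0.630*1.6799*sqrt(2*9.81)*0.28131^1.5 = 0.4662942 m^3/s
Step 2 — volume: V = 0.4662942 * 7.5655*3600 = 12699.89 m^3
Step 3 — depth: d = V/A * 1000 = 12699.89/4357 * 1000 = 2914.8 mm
Therefore the depth of water applied = 2914.8 mm.


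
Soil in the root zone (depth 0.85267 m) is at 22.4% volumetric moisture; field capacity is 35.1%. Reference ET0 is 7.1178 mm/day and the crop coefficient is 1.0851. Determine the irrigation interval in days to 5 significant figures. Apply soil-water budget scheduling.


Approach: apply soil-water budget scheduling, SMD = (FC-theta)/100*depth*1000; ETc = ET0*Kc; interval = SMD/ETc.
Step 1 — soil moisture deficit:
  SMD = (35.1 - 22.4)/100 * 0.85267 * 1000 = 108.2891 mm
Step 2 — daily crop ET (ETc = ET0*Kc):
  ETc = 7.1178 * 1.0851 = 7.723525 mm/day
Step 3 — irrigation interval (SMD/ETc):
  interval = 108.2891 / 7.723525 = 14.021 days
Therefore the irrigation interval = 14.021 days.


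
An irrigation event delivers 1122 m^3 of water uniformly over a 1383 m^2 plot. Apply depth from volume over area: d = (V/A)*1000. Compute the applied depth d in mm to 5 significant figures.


d = (1122 / 1383) * 1000 = 811.28 mm
Therefore the applied depth d = 811.28 mm.


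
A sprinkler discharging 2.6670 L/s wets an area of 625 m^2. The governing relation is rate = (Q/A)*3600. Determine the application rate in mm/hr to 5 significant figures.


rate = (2.6670 / 625) * 3600 = 15.362 mm/hr
Therefore the application rate = 15.362 mm/hr.


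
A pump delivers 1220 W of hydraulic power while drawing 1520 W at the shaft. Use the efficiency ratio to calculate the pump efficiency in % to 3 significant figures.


Approach: apply the efficiency ratio, eta = (P_out/P_in)*100.
eta = (1220 / 1520) * 100 = 80.3 %
Therefore the pump efficiency = 80.3 %.


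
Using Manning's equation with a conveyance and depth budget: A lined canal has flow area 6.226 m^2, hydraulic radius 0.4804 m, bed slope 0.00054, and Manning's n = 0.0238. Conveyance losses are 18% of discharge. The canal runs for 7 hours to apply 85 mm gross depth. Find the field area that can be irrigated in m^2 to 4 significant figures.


Approach: apply Manning's equation with a conveyance and depth budget, Q = (1/n)*A*R^(2/3)*S^(1/2); Q_field = Q*(1-loss); Area = Q_field*t/(d/1000).
Step 1 — canal discharge (Manning's equation):
  Q = (1/0.0238) * 6.226 * 0.4804^(2/3) * 0.00054^(1/2) = 3.72876 m^3/s
Step 2 — delivered flow: Q_field = 3.72876*(1 - 18/100) = 3.05758 m^3/s
Step 3 — volume delivered: V = 3.05758 * 7*3600 = 77051.1 m^3
Step 4 — area served: A = V / (depth/1000) = 77051.1 / 0.085 = 906500 m^2
Therefore the field area that can be irrigated = 906500 m^2.


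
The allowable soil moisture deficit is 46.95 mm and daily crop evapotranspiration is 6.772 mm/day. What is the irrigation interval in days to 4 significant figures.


Approach: apply the irrigation interval relation, interval = SMD / ETc.
interval = 46.95 / 6.772 = 6.933 days
Therefore the irrigation interval = 6.933 days.


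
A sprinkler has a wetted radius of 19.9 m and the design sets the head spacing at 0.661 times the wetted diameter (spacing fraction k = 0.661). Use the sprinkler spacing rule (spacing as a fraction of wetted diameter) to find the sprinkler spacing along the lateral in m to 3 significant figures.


Approach: apply the sprinkler spacing rule (spacing as a fraction of wetted diameter), S = k*(2*R).
S = 0.661 * (2 * 19.9) = 26.3 m
Therefore the sprinkler spacing along the lateral = 26.3 m.


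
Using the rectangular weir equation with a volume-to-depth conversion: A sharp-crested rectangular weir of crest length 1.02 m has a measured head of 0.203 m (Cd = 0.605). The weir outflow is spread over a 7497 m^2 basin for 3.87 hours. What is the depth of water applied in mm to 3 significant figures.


Approach: apply the rectangular weir equation with a volume-to-depth conversion, Q = (2/3)*Cd*L*sqrt(2g)*H^1.5; d = Q*t/A * 1000.
Step 1 — weir discharge:
  Q = (2/3)*0.605*1.02*sqrt(2*9.81)*0.203^1.5 = 0.16667 m^3/s
Step 2 — volume: V = 0.16667 * 3.87*3600 = 2322.0 m^3
Step 3 — depth: d = V/A * 1000 = 2322.0/7497 * 1000 = 310 mm
Therefore the depth of water applied = 310 mm.


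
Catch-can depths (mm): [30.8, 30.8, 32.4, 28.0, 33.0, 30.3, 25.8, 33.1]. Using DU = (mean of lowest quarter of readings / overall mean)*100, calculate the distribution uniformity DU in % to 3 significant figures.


sorted lowest 2 of 8: [25.8, 28.0] -> mean = 26.900 mm
overall mean = 30.525 mm
DU = (26.900/30.525)*100 = 88.1 %
Therefore the distribution uniformity DU = 88.1 %.


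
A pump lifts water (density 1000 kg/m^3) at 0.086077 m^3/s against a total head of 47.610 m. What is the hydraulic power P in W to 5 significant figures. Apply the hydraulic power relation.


Approach: apply the hydraulic power relation, P = rho*g*Q*H.
P = 1000 * 9.81 * 0.086077 * 47.610 = 40203 W
Therefore the hydraulic power P = 40203 W.


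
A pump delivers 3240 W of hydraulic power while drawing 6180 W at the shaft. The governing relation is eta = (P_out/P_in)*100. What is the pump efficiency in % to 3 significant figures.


eta = (3240 / 6180) * 100 = 52.4 %
Therefore the pump efficiency = 52.4 %.


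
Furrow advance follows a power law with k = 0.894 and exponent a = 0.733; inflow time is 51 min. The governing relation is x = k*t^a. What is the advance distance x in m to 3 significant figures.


x = 0.894 * 51^0.733 = 16.0 m
Therefore the advance distance x = 16.0 m.


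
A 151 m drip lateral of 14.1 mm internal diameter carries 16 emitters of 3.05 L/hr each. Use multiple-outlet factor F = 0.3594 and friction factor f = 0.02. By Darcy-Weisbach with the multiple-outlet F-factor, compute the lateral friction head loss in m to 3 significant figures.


Approach: apply Darcy-Weisbach with the multiple-outlet F-factor, Q = n*q/(3600*1000) m^3/s; v = Q/A; hf = F*f*(L/D)*(v^2/(2g)).
Q = 16*3.05/(3600*1000) = 1.3556e-05 m^3/s
A = pi*(14.1e-3/2)^2 = 1.5615e-04 m^2, so v = Q/A = 0.086814 m/s
hf = 0.3594*0.02*(151/0.0141)*(0.086814^2/(2*9.81)) = 0.0296 m
Therefore the lateral friction head loss = 0.0296 m.


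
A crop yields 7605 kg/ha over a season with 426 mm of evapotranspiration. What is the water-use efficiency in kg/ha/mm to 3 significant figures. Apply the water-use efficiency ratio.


Approach: apply the water-use efficiency ratio, WUE = yield/ET.
WUE = 7605 / 426 = 17.9 kg/ha/mm
Therefore the water-use efficiency = 17.9 kg/ha/mm.


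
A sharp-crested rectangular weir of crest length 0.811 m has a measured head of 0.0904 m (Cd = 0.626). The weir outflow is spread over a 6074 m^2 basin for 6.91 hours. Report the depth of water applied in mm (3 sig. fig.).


Approach: apply the rectangular weir equation with a volume-to-depth conversion, Q = (2/3)*Cd*L*sqrt(2g)*H^1.5; d = Q*t/A * 1000.
Step 1 — weir discharge:
  Q = (2/3)*0.626*0.811*sqrt(2*9.81)*0.0904^1.5 = 0.040748 m^3/s
Step 2 — volume: V = 0.040748 * 6.91*3600 = 1013.6 m^3
Step 3 — depth: d = V/A * 1000 = 1013.6/6074 * 1000 = 167 mm
Therefore the depth of water applied = 167 mm.


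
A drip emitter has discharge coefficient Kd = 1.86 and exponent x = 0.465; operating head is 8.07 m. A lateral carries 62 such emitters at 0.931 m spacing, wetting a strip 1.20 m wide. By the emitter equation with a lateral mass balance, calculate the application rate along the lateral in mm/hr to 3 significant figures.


Approach: apply the emitter equation with a lateral mass balance, q = Kd*h^x; Q = n*q; rate = Q/(n*spacing*width).
Step 1 — single emitter flow (q = Kd*h^x):
  q = 1.86 * 8.07^0.465 = 4.9114 L/hr
Step 2 — total lateral flow: Q = 62 * 4.9114 = 304.51 L/hr
Step 3 — wetted area: A = 62 * 0.931 * 1.20 = 69.266 m^2
Step 4 — application rate: Q/A = 304.51/69.266 = 4.40 mm/hr
Therefore the application rate along the lateral = 4.40 mm/hr.


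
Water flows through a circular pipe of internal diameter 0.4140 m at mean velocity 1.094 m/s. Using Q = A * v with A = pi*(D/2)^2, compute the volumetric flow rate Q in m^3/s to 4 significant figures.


A = pi*(0.4140/2)^2 = 0.134614 m^2
Q = 0.134614 * 1.094 = 0.1473 m^3/s
Therefore the volumetric flow rate Q = 0.1473 m^3/s.


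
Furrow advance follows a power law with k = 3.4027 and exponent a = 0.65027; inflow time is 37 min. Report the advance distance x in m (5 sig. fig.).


Approach: apply the power-law advance function, x = k*t^a.
x = 3.4027 * 37^0.65027 = 35.611 m
Therefore the advance distance x = 35.611 m.


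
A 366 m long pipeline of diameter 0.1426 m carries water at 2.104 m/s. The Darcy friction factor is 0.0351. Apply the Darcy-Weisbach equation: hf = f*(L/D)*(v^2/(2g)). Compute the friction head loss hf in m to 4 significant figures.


hf = 0.0351 * (366/0.1426) * (2.104^2 / (2*9.81))
hf = 20.33 m
Therefore the friction head loss hf = 20.33 m.


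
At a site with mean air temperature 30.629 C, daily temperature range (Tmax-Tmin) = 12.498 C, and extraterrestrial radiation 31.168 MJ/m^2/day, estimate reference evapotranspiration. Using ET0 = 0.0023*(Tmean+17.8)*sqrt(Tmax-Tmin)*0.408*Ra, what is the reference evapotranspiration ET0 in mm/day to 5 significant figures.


ET0 = 0.0023*(30.629+17.8)*sqrt(12.498)*0.408*31.168 = 5.0075 mm/day
Therefore the reference evapotranspiration ET0 = 5.0075 mm/day.


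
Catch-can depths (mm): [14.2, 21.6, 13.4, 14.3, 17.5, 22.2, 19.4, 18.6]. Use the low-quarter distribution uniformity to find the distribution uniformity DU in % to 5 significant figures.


Approach: apply the low-quarter distribution uniformity, DU = (mean of lowest quarter of readings / overall mean)*100.
sorted lowest 2 of 8: [13.4, 14.2] -> mean = 13.80000 mm
overall mean = 17.65000 mm
DU = (13.80000/17.65000)*100 = 78.187 %
Therefore the distribution uniformity DU = 78.187 %.


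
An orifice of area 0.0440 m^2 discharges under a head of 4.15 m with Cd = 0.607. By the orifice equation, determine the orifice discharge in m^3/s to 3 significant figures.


Approach: apply the orifice equation, Q = Cd*A*sqrt(2*g*h).
Q = 0.607 * 0.0440 * sqrt(2*9.81*4.15) = 0.241 m^3/s
Therefore the orifice discharge = 0.241 m^3/s.


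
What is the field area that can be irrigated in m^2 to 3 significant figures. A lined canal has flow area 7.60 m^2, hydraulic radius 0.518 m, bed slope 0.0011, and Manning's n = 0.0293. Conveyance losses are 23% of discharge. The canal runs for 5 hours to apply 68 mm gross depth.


Approach: apply Manning's equation with a conveyance and depth budget, Q = (1/n)*A*R^(2/3)*S^(1/2); Q_field = Q*(1-loss); Area = Q_field*t/(d/1000).
Step 1 — canal discharge (Manning's equation):
  Q = (1/0.0293) * 7.60 * 0.518^(2/3) * 0.0011^(1/2) = 5.5488 m^3/s
Step 2 — delivered flow: Q_field = 5.5488*(1 - 23/100) = 4.2725 m^3/s
Step 3 — volume delivered: V = 4.2725 * 5*3600 = 76906 m^3
Step 4 — area served: A = V / (depth/1000) = 76906 / 0.068 = 1130000 m^2
Therefore the field area that can be irrigated = 1130000 m^2.


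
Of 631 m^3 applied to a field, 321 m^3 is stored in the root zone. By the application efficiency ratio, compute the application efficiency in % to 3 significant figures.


Approach: apply the application efficiency ratio, Ea = (stored/applied)*100.
Ea = (321/631)*100 = 50.9 %
Therefore the application efficiency = 50.9 %.


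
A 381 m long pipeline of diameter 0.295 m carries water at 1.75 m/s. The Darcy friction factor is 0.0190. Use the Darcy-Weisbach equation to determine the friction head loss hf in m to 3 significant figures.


Approach: apply the Darcy-Weisbach equation, hf = f*(L/D)*(v^2/(2g)).
hf = 0.0190 * (381/0.295) * (1.75^2 / (2*9.81))
hf = 3.83 m
Therefore the friction head loss hf = 3.83 m.


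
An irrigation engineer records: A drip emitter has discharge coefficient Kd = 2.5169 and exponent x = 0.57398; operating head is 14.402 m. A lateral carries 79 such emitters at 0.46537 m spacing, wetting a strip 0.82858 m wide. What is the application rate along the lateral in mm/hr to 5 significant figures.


Approach: apply the emitter equation with a lateral mass balance, q = Kd*h^x; Q = n*q; rate = Q/(n*spacing*width).
Step 1 — single emitter flow (q = Kd*h^x):
  q = 2.5169 * 14.402^0.57398 = 11.63530 L/hr
Step 2 — total lateral flow: Q = 79 * 11.63530 = 919.1885 L/hr
Step 3 — wetted area: A = 79 * 0.46537 * 0.82858 = 30.46211 m^2
Step 4 — application rate: Q/A = 919.1885/30.46211 = 30.175 mm/hr
Therefore the application rate along the lateral = 30.175 mm/hr.


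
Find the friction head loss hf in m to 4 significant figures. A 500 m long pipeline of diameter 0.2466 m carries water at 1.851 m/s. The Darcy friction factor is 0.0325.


Approach: apply the Darcy-Weisbach equation, hf = f*(L/D)*(v^2/(2g)).
hf = 0.0325 * (500/0.2466) * (1.851^2 / (2*9.81))
hf = 11.51 m
Therefore the friction head loss hf = 11.51 m.


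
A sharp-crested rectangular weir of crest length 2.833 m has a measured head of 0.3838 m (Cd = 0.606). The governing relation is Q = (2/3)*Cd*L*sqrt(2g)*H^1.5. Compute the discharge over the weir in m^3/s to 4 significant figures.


Q = (2/3)*0.606*2.833*sqrt(2*9.81)*0.3838^1.5 = 1.205 m^3/s
Therefore the discharge over the weir = 1.205 m^3/s.


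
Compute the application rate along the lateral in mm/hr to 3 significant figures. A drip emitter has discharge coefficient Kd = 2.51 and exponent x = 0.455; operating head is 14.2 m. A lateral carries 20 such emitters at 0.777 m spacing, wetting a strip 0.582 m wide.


Approach: apply the emitter equation with a lateral mass balance, q = Kd*h^x; Q = n*q; rate = Q/(n*spacing*width).
Step 1 — single emitter flow (q = Kd*h^x):
  q = 2.51 * 14.2^0.455 = 8.3939 L/hr
Step 2 — total lateral flow: Q = 20 * 8.3939 = 167.88 L/hr
Step 3 — wetted area: A = 20 * 0.777 * 0.582 = 9.0443 m^2
Step 4 — application rate: Q/A = 167.88/9.0443 = 18.6 mm/hr
Therefore the application rate along the lateral = 18.6 mm/hr.


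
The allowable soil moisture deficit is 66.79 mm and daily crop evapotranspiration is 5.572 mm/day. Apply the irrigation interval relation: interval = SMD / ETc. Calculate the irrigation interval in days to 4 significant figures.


interval = 66.79 / 5.572 = 11.99 days
Therefore the irrigation interval = 11.99 days.


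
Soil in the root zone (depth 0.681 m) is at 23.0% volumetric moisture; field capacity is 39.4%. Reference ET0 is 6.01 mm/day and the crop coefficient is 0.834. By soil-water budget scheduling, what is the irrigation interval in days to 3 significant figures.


Approach: apply soil-water budget scheduling, SMD = (FC-theta)/100*depth*1000; ETc = ET0*Kc; interval = SMD/ETc.
Step 1 — soil moisture deficit:
  SMD = (39.4 - 23.0)/100 * 0.681 * 1000 = 111.68 mm
Step 2 — daily crop ET (ETc = ET0*Kc):
  ETc = 6.01 * 0.834 = 5.0123 mm/day
Step 3 — irrigation interval (SMD/ETc):
  interval = 111.68 / 5.0123 = 22.3 days
Therefore the irrigation interval = 22.3 days.
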